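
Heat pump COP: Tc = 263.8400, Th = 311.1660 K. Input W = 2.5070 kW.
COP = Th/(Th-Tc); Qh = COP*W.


COP = 311.1660 / 47.3260 = 6.5749
Qh = 6.5749 * 2.5070 = 16.4834 kW

COP = 6.5749, Qh = 16.4834 kW


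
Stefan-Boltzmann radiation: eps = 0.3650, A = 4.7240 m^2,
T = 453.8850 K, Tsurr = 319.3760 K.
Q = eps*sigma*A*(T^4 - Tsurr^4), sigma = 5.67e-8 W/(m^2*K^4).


T^4 = 4.2441e+10
Tsurr^4 = 1.0404e+10
Q = 0.3650 * 5.67e-8 * 4.7240 * 3.2037e+10 = 3132.0723 W

3132.0723 W


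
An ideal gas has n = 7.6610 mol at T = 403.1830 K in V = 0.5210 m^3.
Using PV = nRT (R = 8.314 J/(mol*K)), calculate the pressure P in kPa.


P = nRT/V = 7.6610 * 8.314 * 403.1830 / 0.5210
= 25680.1582 / 0.5210 = 49290.1309 Pa = 49.2901 kPa

49.2901 kPa


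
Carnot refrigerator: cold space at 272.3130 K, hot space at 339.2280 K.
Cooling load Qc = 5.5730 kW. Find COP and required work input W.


COP = 272.3130 / 66.9150 = 4.0695
W = 5.5730 / 4.0695 = 1.3694 kW

COP = 4.0695, W = 1.3694 kW


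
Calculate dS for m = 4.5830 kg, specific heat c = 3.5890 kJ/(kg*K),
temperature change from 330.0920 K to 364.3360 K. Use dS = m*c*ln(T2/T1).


T2/T1 = 1.1037
ln(T2/T1) = 0.0987
dS = 4.5830 * 3.5890 * 0.0987 = 1.6235 kJ/K

1.6235 kJ/K


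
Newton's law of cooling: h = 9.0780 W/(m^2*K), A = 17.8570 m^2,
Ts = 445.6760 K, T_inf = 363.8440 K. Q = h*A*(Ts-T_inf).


dT = 81.8320 K
Q = 9.0780 * 17.8570 * 81.8320 = 13265.4456 W

13265.4456 W


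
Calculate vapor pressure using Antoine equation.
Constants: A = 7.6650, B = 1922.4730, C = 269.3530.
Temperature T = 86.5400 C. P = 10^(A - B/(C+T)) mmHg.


C+T = 355.8930
B/(C+T) = 5.4018
log10(P) = 7.6650 - 5.4018 = 2.2632
P = 10^2.2632 = 183.3038 mmHg

183.3038 mmHg


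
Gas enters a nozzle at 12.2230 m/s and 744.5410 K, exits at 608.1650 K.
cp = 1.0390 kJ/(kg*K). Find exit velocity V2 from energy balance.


dT = 136.3760 K
2*cp*1000*dT = 283389.3280
V1^2 = 149.4017
V2 = sqrt(283538.7297) = 532.4835 m/s

532.4835 m/s


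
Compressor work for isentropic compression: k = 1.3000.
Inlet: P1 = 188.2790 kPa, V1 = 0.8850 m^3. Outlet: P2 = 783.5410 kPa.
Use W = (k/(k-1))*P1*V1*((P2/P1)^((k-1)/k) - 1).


(k-1)/k = 0.2308
(P2/P1)^exp = 1.3897
W = 4.3333 * 188.2790 * 0.8850 * (1.3897 - 1) = 281.3484 kJ

281.3484 kJ


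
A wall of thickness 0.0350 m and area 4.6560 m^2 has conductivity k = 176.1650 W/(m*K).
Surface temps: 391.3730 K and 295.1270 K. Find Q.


dT = 96.2460 K
Q = 176.1650 * 4.6560 * 96.2460 / 0.0350 = 2255522.9201 W

2255522.9201 W


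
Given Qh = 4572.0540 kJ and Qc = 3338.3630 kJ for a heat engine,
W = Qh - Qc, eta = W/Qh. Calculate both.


W = 4572.0540 - 3338.3630 = 1233.6910 kJ
eta = 1233.6910 / 4572.0540 = 0.2698 = 26.9833%

W = 1233.6910 kJ, eta = 26.9833%


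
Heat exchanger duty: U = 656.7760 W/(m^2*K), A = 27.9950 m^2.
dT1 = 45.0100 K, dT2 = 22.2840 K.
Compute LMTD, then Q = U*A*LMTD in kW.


LMTD = 32.3264 K
Q = 656.7760 * 27.9950 * 32.3264 = 594368.3709 W = 594.3684 kW

594.3684 kW


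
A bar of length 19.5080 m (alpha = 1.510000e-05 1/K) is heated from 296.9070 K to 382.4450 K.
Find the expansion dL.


dT = 85.5380 K
dL = 1.510000e-05 * 19.5080 * 85.5380 = 0.025197 m
L_final = 19.533197 m

dL = 0.025197 m


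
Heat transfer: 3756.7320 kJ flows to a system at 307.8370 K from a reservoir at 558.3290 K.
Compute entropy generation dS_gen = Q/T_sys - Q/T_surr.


dS_sys = 3756.7320/307.8370 = 12.2036 kJ/K
dS_surr = -3756.7320/558.3290 = -6.7285 kJ/K
dS_gen = 12.2036 - 6.7285 = 5.4751 kJ/K (irreversible)

dS_gen = 5.4751 kJ/K, irreversible


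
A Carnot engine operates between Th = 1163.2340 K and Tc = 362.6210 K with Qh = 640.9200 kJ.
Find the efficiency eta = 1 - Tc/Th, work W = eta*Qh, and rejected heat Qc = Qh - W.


eta = 1 - 362.6210/1163.2340 = 0.6883
W = 0.6883 * 640.9200 = 441.1227 kJ
Qc = 640.9200 - 441.1227 = 199.7973 kJ

eta = 68.8265%, W = 441.1227 kJ, Qc = 199.7973 kJ


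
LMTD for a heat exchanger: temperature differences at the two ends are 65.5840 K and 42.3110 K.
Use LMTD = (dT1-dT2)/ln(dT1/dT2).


dT1/dT2 = 1.5500
ln(dT1/dT2) = 0.4383
LMTD = 23.2730 / 0.4383 = 53.1002 K

53.1002 K


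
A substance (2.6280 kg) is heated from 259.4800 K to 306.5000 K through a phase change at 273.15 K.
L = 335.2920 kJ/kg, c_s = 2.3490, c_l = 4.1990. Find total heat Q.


Q1 (sensible, solid) = 2.6280 * 2.3490 * 13.6700 = 84.3873 kJ
Q2 (latent) = 2.6280 * 335.2920 = 881.1474 kJ
Q3 (sensible, liquid) = 2.6280 * 4.1990 * 33.3500 = 368.0163 kJ
Q_total = 1333.5510 kJ

1333.5510 kJ


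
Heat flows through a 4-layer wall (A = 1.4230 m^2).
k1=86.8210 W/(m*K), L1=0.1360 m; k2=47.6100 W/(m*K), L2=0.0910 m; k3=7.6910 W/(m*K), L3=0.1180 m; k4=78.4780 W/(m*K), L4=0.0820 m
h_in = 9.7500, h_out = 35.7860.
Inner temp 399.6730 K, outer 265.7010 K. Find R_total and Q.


R_conv_in = 1/(9.7500*1.4230) = 0.0721
R_1 = 0.1360/(86.8210*1.4230) = 0.0011
R_2 = 0.0910/(47.6100*1.4230) = 0.0013
R_3 = 0.1180/(7.6910*1.4230) = 0.0108
R_4 = 0.0820/(78.4780*1.4230) = 0.0007
R_conv_out = 1/(35.7860*1.4230) = 0.0196
R_total = 0.1057 K/W
Q = 133.9720 / 0.1057 = 1267.7927 W

R_total = 0.1057 K/W, Q = 1267.7927 W


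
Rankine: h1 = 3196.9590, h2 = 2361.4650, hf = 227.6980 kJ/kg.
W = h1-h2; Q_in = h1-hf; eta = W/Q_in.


W = 835.4940 kJ/kg
Q_in = 2969.2610 kJ/kg
eta = 0.2814 = 28.1381%

eta = 28.1381%


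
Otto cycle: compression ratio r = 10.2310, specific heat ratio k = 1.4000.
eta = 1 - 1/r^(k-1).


r^(k-1) = 2.5349
eta = 1 - 1/2.5349 = 0.6055 = 60.5513%

60.5513%


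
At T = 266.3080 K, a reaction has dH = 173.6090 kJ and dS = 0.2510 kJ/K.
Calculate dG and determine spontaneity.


T*dS = 266.3080 * 0.2510 = 66.8433 kJ
dG = 173.6090 - 66.8433 = 106.7657 kJ (non-spontaneous)

dG = 106.7657 kJ, non-spontaneous


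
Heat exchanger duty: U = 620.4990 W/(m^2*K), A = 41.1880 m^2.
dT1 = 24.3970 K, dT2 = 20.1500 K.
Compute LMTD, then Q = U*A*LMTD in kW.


LMTD = 22.2059 K
Q = 620.4990 * 41.1880 * 22.2059 = 567517.4796 W = 567.5175 kW

567.5175 kW


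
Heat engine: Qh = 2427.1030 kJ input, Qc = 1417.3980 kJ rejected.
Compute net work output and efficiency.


W = 2427.1030 - 1417.3980 = 1009.7050 kJ
eta = 1009.7050 / 2427.1030 = 0.4160 = 41.6012%

W = 1009.7050 kJ, eta = 41.6012%


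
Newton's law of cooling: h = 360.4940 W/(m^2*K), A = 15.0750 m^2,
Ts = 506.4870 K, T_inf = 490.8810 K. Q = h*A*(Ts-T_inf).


dT = 15.6060 K
Q = 360.4940 * 15.0750 * 15.6060 = 84809.9807 W

84809.9807 W


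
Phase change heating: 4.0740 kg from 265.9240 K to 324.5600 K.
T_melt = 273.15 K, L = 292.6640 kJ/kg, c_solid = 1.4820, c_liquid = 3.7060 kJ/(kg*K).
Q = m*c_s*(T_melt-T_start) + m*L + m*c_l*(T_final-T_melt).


Q1 (sensible, solid) = 4.0740 * 1.4820 * 7.2260 = 43.6282 kJ
Q2 (latent) = 4.0740 * 292.6640 = 1192.3131 kJ
Q3 (sensible, liquid) = 4.0740 * 3.7060 * 51.4100 = 776.2007 kJ
Q_total = 2012.1420 kJ

2012.1420 kJ


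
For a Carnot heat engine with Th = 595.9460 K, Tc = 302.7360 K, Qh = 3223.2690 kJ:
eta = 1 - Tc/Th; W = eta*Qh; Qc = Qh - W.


eta = 1 - 302.7360/595.9460 = 0.4920
W = 0.4920 * 3223.2690 = 1585.8731 kJ
Qc = 3223.2690 - 1585.8731 = 1637.3959 kJ

eta = 49.2008%, W = 1585.8731 kJ, Qc = 1637.3959 kJ


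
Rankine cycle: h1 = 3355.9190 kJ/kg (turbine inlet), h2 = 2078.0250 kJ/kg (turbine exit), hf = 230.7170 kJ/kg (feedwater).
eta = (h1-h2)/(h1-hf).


W = 1277.8940 kJ/kg
Q_in = 3125.2020 kJ/kg
eta = 0.4089 = 40.8900%

eta = 40.8900%


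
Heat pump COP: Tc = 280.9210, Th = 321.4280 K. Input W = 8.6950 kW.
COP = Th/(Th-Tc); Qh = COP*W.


COP = 321.4280 / 40.5070 = 7.9351
Qh = 7.9351 * 8.6950 = 68.9959 kW

COP = 7.9351, Qh = 68.9959 kW


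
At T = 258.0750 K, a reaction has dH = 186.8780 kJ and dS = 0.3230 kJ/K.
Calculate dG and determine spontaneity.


T*dS = 258.0750 * 0.3230 = 83.3582 kJ
dG = 186.8780 - 83.3582 = 103.5198 kJ (non-spontaneous)

dG = 103.5198 kJ, non-spontaneous


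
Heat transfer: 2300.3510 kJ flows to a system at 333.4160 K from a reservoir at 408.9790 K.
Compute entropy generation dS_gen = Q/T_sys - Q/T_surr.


dS_sys = 2300.3510/333.4160 = 6.8993 kJ/K
dS_surr = -2300.3510/408.9790 = -5.6246 kJ/K
dS_gen = 6.8993 - 5.6246 = 1.2747 kJ/K (irreversible)

dS_gen = 1.2747 kJ/K, irreversible


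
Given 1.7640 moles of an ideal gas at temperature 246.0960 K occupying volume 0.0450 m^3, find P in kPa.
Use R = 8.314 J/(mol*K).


P = nRT/V = 1.7640 * 8.314 * 246.0960 / 0.0450
= 3609.2183 / 0.0450 = 80204.8520 Pa = 80.2049 kPa

80.2049 kPa


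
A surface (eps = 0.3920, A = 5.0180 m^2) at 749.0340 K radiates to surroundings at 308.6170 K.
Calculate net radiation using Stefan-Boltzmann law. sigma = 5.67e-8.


T^4 = 3.1478e+11
Tsurr^4 = 9.0715e+09
Q = 0.3920 * 5.67e-8 * 5.0180 * 3.0571e+11 = 34096.2215 W

34096.2215 W


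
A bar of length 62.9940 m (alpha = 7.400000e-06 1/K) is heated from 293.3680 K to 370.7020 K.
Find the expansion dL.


dT = 77.3340 K
dL = 7.400000e-06 * 62.9940 * 77.3340 = 0.036050 m
L_final = 63.030050 m

dL = 0.036050 m


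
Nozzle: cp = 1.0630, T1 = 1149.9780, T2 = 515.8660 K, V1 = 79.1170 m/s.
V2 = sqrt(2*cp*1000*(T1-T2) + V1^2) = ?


dT = 634.1120 K
2*cp*1000*dT = 1348122.1120
V1^2 = 6259.4997
V2 = sqrt(1354381.6117) = 1163.7790 m/s

1163.7790 m/s


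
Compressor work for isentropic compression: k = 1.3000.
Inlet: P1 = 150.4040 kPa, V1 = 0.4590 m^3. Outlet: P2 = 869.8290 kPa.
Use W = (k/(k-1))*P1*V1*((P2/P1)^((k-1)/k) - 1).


(k-1)/k = 0.2308
(P2/P1)^exp = 1.4993
W = 4.3333 * 150.4040 * 0.4590 * (1.4993 - 1) = 149.3652 kJ

149.3652 kJ


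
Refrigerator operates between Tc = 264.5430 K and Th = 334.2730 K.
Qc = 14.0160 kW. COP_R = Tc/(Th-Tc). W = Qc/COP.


COP = 264.5430 / 69.7300 = 3.7938
W = 14.0160 / 3.7938 = 3.6944 kW

COP = 3.7938, W = 3.6944 kW


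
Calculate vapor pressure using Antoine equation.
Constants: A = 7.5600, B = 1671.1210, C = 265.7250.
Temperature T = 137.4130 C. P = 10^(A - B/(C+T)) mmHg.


C+T = 403.1380
B/(C+T) = 4.1453
log10(P) = 7.5600 - 4.1453 = 3.4147
P = 10^3.4147 = 2598.4672 mmHg

2598.4672 mmHg


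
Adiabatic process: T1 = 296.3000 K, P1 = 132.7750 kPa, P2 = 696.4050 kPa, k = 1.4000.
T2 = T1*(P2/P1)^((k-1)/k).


(k-1)/k = 0.2857
(P2/P1)^exp = 1.6056
T2 = 296.3000 * 1.6056 = 475.7439 K

475.7439 K


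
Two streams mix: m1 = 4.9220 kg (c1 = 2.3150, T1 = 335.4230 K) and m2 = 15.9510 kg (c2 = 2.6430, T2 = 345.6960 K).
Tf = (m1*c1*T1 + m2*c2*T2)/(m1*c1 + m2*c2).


num = 18395.9763
den = 53.5529
Tf = 343.5102 K

343.5102 K


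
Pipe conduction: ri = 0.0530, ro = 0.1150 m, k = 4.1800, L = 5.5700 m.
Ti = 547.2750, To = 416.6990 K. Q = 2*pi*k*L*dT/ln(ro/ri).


dT = 130.5760 K
ln(ro/ri) = 0.7746
Q = 2*pi*4.1800*5.5700*130.5760 / 0.7746 = 24658.9549 W

24658.9549 W


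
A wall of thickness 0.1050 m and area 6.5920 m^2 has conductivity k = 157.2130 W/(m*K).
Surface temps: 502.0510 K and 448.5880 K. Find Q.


dT = 53.4630 K
Q = 157.2130 * 6.5920 * 53.4630 / 0.1050 = 527678.8405 W

527678.8405 W


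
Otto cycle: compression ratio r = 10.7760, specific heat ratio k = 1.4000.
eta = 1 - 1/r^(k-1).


r^(k-1) = 2.5881
eta = 1 - 1/2.5881 = 0.6136 = 61.3618%

61.3618%


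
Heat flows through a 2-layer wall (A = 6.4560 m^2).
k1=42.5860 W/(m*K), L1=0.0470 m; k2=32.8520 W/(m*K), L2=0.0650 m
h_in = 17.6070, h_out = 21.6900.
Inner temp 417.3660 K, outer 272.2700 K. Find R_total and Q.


R_conv_in = 1/(17.6070*6.4560) = 0.0088
R_1 = 0.0470/(42.5860*6.4560) = 0.0002
R_2 = 0.0650/(32.8520*6.4560) = 0.0003
R_conv_out = 1/(21.6900*6.4560) = 0.0071
R_total = 0.0164 K/W
Q = 145.0960 / 0.0164 = 8838.6680 W

R_total = 0.0164 K/W, Q = 8838.6680 W


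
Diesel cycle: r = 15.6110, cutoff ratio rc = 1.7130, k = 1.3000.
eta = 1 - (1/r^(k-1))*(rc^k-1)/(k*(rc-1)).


r^(k-1) = 2.2805
rc^k = 2.0132
eta = 0.5207 = 52.0677%

52.0677%


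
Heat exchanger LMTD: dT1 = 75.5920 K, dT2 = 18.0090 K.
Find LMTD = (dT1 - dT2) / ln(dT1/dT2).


dT1/dT2 = 4.1975
ln(dT1/dT2) = 1.4345
LMTD = 57.5830 / 1.4345 = 40.1421 K

40.1421 K


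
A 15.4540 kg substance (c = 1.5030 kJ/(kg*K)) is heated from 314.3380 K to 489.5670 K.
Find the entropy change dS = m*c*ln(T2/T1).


T2/T1 = 1.5575
ln(T2/T1) = 0.4431
dS = 15.4540 * 1.5030 * 0.4431 = 10.2909 kJ/K

10.2909 kJ/K


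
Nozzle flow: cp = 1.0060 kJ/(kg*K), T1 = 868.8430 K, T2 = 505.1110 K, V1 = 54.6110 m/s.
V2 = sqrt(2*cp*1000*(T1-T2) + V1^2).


dT = 363.7320 K
2*cp*1000*dT = 731828.7840
V1^2 = 2982.3613
V2 = sqrt(734811.1453) = 857.2113 m/s

857.2113 m/s


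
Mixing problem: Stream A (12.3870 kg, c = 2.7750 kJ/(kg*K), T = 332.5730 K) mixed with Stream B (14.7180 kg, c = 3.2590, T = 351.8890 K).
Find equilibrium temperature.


num = 28310.5338
den = 82.3399
Tf = 343.8253 K

343.8253 K


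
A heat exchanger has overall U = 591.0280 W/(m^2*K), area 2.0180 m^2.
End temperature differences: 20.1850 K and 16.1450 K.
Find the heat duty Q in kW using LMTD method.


LMTD = 18.0899 K
Q = 591.0280 * 2.0180 * 18.0899 = 21575.6943 W = 21.5757 kW

21.5757 kW


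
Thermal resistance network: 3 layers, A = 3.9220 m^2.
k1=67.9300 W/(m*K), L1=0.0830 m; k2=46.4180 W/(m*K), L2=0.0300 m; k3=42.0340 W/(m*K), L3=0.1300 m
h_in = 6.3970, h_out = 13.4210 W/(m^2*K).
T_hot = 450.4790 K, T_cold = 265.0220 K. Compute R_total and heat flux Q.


R_conv_in = 1/(6.3970*3.9220) = 0.0399
R_1 = 0.0830/(67.9300*3.9220) = 0.0003
R_2 = 0.0300/(46.4180*3.9220) = 0.0002
R_3 = 0.1300/(42.0340*3.9220) = 0.0008
R_conv_out = 1/(13.4210*3.9220) = 0.0190
R_total = 0.0601 K/W
Q = 185.4570 / 0.0601 = 3084.7332 W

R_total = 0.0601 K/W, Q = 3084.7332 W


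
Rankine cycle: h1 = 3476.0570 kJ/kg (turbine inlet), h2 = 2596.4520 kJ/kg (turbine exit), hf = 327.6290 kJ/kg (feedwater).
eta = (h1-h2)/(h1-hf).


W = 879.6050 kJ/kg
Q_in = 3148.4280 kJ/kg
eta = 0.2794 = 27.9379%

eta = 27.9379%


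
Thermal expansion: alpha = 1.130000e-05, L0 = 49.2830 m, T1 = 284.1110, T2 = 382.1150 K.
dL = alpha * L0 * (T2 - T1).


dT = 98.0040 K
dL = 1.130000e-05 * 49.2830 * 98.0040 = 0.054578 m
L_final = 49.337578 m

dL = 0.054578 m


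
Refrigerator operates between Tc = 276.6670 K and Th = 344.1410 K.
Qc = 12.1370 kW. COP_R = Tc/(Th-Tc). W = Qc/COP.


COP = 276.6670 / 67.4740 = 4.1003
W = 12.1370 / 4.1003 = 2.9600 kW

COP = 4.1003, W = 2.9600 kW


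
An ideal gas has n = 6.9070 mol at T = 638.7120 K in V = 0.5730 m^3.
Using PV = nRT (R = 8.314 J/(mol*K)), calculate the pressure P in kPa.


P = nRT/V = 6.9070 * 8.314 * 638.7120 / 0.5730
= 36677.9076 / 0.5730 = 64010.3099 Pa = 64.0103 kPa

64.0103 kPa


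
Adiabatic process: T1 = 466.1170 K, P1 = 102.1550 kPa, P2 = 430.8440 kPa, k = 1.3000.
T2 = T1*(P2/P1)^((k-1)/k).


(k-1)/k = 0.2308
(P2/P1)^exp = 1.3939
T2 = 466.1170 * 1.3939 = 649.7401 K

649.7401 K


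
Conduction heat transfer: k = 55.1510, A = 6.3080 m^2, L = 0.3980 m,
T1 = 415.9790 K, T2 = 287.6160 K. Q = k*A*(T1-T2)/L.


dT = 128.3630 K
Q = 55.1510 * 6.3080 * 128.3630 / 0.3980 = 112202.3266 W

112202.3266 W


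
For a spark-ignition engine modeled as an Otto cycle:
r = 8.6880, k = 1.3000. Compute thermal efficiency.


r^(k-1) = 1.9128
eta = 1 - 1/1.9128 = 0.4772 = 47.7214%

47.7214%


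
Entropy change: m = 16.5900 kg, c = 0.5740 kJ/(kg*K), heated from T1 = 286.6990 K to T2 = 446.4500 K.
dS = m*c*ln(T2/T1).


T2/T1 = 1.5572
ln(T2/T1) = 0.4429
dS = 16.5900 * 0.5740 * 0.4429 = 4.2175 kJ/K

4.2175 kJ/K


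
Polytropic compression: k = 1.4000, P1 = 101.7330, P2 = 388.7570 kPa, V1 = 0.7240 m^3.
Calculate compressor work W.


(k-1)/k = 0.2857
(P2/P1)^exp = 1.4667
W = 3.5000 * 101.7330 * 0.7240 * (1.4667 - 1) = 120.3167 kJ

120.3167 kJ


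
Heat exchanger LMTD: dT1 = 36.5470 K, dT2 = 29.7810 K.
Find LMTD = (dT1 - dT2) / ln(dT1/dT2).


dT1/dT2 = 1.2272
ln(dT1/dT2) = 0.2047
LMTD = 6.7660 / 0.2047 = 33.0486 K

33.0486 K


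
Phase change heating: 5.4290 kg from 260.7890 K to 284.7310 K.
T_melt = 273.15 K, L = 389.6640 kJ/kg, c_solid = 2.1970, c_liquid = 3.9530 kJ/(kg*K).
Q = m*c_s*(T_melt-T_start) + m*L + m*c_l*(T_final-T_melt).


Q1 (sensible, solid) = 5.4290 * 2.1970 * 12.3610 = 147.4360 kJ
Q2 (latent) = 5.4290 * 389.6640 = 2115.4859 kJ
Q3 (sensible, liquid) = 5.4290 * 3.9530 * 11.5810 = 248.5380 kJ
Q_total = 2511.4598 kJ

2511.4598 kJ


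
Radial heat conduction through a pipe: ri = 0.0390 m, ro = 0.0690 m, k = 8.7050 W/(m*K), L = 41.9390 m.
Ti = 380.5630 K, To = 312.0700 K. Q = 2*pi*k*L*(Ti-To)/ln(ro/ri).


dT = 68.4930 K
ln(ro/ri) = 0.5705
Q = 2*pi*8.7050*41.9390*68.4930 / 0.5705 = 275374.1106 W

275374.1106 W


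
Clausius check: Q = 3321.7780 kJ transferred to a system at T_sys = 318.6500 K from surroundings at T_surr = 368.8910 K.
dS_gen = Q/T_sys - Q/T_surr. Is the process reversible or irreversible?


dS_sys = 3321.7780/318.6500 = 10.4245 kJ/K
dS_surr = -3321.7780/368.8910 = -9.0048 kJ/K
dS_gen = 10.4245 - 9.0048 = 1.4198 kJ/K (irreversible)

dS_gen = 1.4198 kJ/K, irreversible


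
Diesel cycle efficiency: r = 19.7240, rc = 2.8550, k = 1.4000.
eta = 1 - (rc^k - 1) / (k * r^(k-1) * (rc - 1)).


r^(k-1) = 3.2961
rc^k = 4.3436
eta = 0.6094 = 60.9391%

60.9391%


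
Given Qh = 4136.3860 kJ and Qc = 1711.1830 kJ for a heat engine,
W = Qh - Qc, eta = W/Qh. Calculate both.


W = 4136.3860 - 1711.1830 = 2425.2030 kJ
eta = 2425.2030 / 4136.3860 = 0.5863 = 58.6310%

W = 2425.2030 kJ, eta = 58.6310%


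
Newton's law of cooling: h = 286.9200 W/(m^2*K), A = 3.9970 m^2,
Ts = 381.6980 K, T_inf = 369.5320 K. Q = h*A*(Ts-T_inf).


dT = 12.1660 K
Q = 286.9200 * 3.9970 * 12.1660 = 13952.2029 W

13952.2029 W


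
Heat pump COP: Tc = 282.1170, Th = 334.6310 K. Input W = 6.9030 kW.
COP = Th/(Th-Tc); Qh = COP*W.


COP = 334.6310 / 52.5140 = 6.3722
Qh = 6.3722 * 6.9030 = 43.9875 kW

COP = 6.3722, Qh = 43.9875 kW


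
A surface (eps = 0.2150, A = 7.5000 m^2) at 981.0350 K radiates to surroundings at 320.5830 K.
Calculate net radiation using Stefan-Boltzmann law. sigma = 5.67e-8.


T^4 = 9.2627e+11
Tsurr^4 = 1.0562e+10
Q = 0.2150 * 5.67e-8 * 7.5000 * 9.1571e+11 = 83722.0824 W

83722.0824 W


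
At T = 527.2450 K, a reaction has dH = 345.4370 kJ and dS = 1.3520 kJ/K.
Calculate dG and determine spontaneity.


T*dS = 527.2450 * 1.3520 = 712.8352 kJ
dG = 345.4370 - 712.8352 = -367.3982 kJ (spontaneous)

dG = -367.3982 kJ, spontaneous


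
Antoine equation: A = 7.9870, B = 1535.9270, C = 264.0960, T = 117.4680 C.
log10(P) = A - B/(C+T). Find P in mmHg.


C+T = 381.5640
B/(C+T) = 4.0253
log10(P) = 7.9870 - 4.0253 = 3.9617
P = 10^3.9617 = 9154.9150 mmHg

9154.9150 mmHg


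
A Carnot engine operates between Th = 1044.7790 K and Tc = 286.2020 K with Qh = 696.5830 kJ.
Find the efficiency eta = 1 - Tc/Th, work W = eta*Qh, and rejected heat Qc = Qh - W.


eta = 1 - 286.2020/1044.7790 = 0.7261
W = 0.7261 * 696.5830 = 505.7642 kJ
Qc = 696.5830 - 505.7642 = 190.8188 kJ

eta = 72.6065%, W = 505.7642 kJ, Qc = 190.8188 kJ


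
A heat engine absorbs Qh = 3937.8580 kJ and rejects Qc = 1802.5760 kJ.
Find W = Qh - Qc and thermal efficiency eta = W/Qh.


W = 3937.8580 - 1802.5760 = 2135.2820 kJ
eta = 2135.2820 / 3937.8580 = 0.5422 = 54.2245%

W = 2135.2820 kJ, eta = 54.2245%


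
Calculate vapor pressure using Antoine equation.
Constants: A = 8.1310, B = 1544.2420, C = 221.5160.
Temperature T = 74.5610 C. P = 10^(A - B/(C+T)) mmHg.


C+T = 296.0770
B/(C+T) = 5.2157
log10(P) = 8.1310 - 5.2157 = 2.9153
P = 10^2.9153 = 822.8544 mmHg

822.8544 mmHg


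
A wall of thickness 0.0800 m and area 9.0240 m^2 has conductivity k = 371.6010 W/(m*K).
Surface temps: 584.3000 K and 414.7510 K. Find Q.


dT = 169.5490 K
Q = 371.6010 * 9.0240 * 169.5490 / 0.0800 = 7106916.3926 W

7106916.3926 W


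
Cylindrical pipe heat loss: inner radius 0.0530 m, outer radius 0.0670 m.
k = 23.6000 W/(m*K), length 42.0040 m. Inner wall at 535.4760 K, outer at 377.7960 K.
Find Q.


dT = 157.6800 K
ln(ro/ri) = 0.2344
Q = 2*pi*23.6000*42.0040*157.6800 / 0.2344 = 4189866.8073 W

4189866.8073 W


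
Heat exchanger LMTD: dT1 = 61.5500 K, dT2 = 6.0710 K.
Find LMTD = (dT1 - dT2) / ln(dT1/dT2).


dT1/dT2 = 10.1384
ln(dT1/dT2) = 2.3163
LMTD = 55.4790 / 2.3163 = 23.9513 K

23.9513 K


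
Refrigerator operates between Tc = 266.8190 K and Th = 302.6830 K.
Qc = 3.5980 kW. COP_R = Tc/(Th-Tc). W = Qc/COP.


COP = 266.8190 / 35.8640 = 7.4397
W = 3.5980 / 7.4397 = 0.4836 kW

COP = 7.4397, W = 0.4836 kW


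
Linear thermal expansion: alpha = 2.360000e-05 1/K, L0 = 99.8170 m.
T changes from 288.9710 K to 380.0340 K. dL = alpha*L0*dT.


dT = 91.0630 K
dL = 2.360000e-05 * 99.8170 * 91.0630 = 0.214515 m
L_final = 100.031515 m

dL = 0.214515 m


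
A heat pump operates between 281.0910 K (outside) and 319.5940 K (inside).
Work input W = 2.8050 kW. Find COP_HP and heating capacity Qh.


COP = 319.5940 / 38.5030 = 8.3005
Qh = 8.3005 * 2.8050 = 23.2829 kW

COP = 8.3005, Qh = 23.2829 kW


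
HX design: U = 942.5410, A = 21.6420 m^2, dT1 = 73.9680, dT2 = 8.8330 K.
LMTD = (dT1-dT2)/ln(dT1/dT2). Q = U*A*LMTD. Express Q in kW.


LMTD = 30.6498 K
Q = 942.5410 * 21.6420 * 30.6498 = 625208.6135 W = 625.2086 kW

625.2086 kW


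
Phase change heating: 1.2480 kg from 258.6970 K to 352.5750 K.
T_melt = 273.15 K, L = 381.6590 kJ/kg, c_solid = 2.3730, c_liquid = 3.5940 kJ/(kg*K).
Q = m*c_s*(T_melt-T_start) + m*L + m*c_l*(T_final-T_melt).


Q1 (sensible, solid) = 1.2480 * 2.3730 * 14.4530 = 42.8026 kJ
Q2 (latent) = 1.2480 * 381.6590 = 476.3104 kJ
Q3 (sensible, liquid) = 1.2480 * 3.5940 * 79.4250 = 356.2459 kJ
Q_total = 875.3590 kJ

875.3590 kJ


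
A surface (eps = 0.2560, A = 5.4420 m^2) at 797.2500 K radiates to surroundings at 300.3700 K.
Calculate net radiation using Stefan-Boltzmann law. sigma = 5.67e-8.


T^4 = 4.0400e+11
Tsurr^4 = 8.1400e+09
Q = 0.2560 * 5.67e-8 * 5.4420 * 3.9586e+11 = 31269.4199 W

31269.4199 W


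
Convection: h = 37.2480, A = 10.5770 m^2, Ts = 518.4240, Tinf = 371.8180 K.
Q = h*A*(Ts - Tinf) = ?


dT = 146.6060 K
Q = 37.2480 * 10.5770 * 146.6060 = 57758.6731 W

57758.6731 W


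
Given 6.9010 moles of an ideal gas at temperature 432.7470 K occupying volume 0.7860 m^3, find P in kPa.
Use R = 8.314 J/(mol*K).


P = nRT/V = 6.9010 * 8.314 * 432.7470 / 0.7860
= 24828.8219 / 0.7860 = 31588.8319 Pa = 31.5888 kPa

31.5888 kPa


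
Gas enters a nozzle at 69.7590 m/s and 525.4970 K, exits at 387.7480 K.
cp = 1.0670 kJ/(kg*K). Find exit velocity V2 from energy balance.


dT = 137.7490 K
2*cp*1000*dT = 293956.3660
V1^2 = 4866.3181
V2 = sqrt(298822.6841) = 546.6468 m/s

546.6468 m/s


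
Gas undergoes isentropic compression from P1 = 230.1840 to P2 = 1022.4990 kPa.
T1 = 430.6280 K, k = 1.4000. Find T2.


(k-1)/k = 0.2857
(P2/P1)^exp = 1.5312
T2 = 430.6280 * 1.5312 = 659.3672 K

659.3672 K


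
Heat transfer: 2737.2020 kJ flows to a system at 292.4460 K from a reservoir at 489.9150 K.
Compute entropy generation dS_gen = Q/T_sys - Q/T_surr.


dS_sys = 2737.2020/292.4460 = 9.3597 kJ/K
dS_surr = -2737.2020/489.9150 = -5.5871 kJ/K
dS_gen = 9.3597 - 5.5871 = 3.7726 kJ/K (irreversible)

dS_gen = 3.7726 kJ/K, irreversible


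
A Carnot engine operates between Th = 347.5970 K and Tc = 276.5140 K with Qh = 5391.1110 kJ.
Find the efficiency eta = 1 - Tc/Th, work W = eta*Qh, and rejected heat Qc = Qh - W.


eta = 1 - 276.5140/347.5970 = 0.2045
W = 0.2045 * 5391.1110 = 1102.4731 kJ
Qc = 5391.1110 - 1102.4731 = 4288.6379 kJ

eta = 20.4498%, W = 1102.4731 kJ, Qc = 4288.6379 kJ


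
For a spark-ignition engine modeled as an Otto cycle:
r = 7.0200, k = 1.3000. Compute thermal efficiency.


r^(k-1) = 1.7943
eta = 1 - 1/1.7943 = 0.4427 = 44.2687%

44.2687%


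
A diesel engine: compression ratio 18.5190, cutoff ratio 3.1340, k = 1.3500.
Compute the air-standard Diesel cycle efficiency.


r^(k-1) = 2.7776
rc^k = 4.6745
eta = 0.5408 = 54.0800%

54.0800%


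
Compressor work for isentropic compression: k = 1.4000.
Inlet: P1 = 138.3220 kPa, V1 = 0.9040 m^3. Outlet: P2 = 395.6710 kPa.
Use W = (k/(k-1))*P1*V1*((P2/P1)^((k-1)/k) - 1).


(k-1)/k = 0.2857
(P2/P1)^exp = 1.3502
W = 3.5000 * 138.3220 * 0.9040 * (1.3502 - 1) = 153.2846 kJ

153.2846 kJ


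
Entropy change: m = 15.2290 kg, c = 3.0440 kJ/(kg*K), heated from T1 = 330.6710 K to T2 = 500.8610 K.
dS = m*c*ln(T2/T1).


T2/T1 = 1.5147
ln(T2/T1) = 0.4152
dS = 15.2290 * 3.0440 * 0.4152 = 19.2477 kJ/K

19.2477 kJ/K


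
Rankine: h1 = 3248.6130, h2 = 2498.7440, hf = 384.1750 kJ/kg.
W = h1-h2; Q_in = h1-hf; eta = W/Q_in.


W = 749.8690 kJ/kg
Q_in = 2864.4380 kJ/kg
eta = 0.2618 = 26.1786%

eta = 26.1786%


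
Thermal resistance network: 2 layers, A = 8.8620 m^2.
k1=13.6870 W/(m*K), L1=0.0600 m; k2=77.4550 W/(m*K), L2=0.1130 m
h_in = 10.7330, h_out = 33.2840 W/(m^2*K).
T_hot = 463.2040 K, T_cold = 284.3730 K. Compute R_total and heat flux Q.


R_conv_in = 1/(10.7330*8.8620) = 0.0105
R_1 = 0.0600/(13.6870*8.8620) = 0.0005
R_2 = 0.1130/(77.4550*8.8620) = 0.0002
R_conv_out = 1/(33.2840*8.8620) = 0.0034
R_total = 0.0146 K/W
Q = 178.8310 / 0.0146 = 12279.7817 W

R_total = 0.0146 K/W, Q = 12279.7817 W


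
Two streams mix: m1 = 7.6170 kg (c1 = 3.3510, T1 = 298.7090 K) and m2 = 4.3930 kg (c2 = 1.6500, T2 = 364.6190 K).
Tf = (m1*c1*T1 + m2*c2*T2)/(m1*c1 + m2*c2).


num = 10267.3405
den = 32.7730
Tf = 313.2864 K

313.2864 K


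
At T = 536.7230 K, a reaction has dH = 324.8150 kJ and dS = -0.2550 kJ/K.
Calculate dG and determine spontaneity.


T*dS = 536.7230 * -0.2550 = -136.8644 kJ
dG = 324.8150 + 136.8644 = 461.6794 kJ (non-spontaneous)

dG = 461.6794 kJ, non-spontaneous


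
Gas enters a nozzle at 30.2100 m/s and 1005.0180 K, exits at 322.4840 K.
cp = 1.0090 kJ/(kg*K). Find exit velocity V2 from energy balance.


dT = 682.5340 K
2*cp*1000*dT = 1377353.6120
V1^2 = 912.6441
V2 = sqrt(1378266.2561) = 1173.9959 m/s

1173.9959 m/s


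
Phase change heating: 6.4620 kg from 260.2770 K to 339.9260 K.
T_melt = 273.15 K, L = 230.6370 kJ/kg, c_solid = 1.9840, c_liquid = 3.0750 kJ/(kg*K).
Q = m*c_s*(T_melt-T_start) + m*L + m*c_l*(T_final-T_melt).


Q1 (sensible, solid) = 6.4620 * 1.9840 * 12.8730 = 165.0397 kJ
Q2 (latent) = 6.4620 * 230.6370 = 1490.3763 kJ
Q3 (sensible, liquid) = 6.4620 * 3.0750 * 66.7760 = 1326.8825 kJ
Q_total = 2982.2985 kJ

2982.2985 kJ


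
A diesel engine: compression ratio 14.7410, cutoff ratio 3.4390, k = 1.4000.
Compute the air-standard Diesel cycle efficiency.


r^(k-1) = 2.9337
rc^k = 5.6364
eta = 0.5372 = 53.7156%

53.7156%


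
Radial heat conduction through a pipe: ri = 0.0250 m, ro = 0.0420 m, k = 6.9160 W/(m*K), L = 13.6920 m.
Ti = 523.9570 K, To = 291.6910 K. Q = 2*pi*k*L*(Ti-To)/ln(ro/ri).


dT = 232.2660 K
ln(ro/ri) = 0.5188
Q = 2*pi*6.9160*13.6920*232.2660 / 0.5188 = 266374.4785 W

266374.4785 W


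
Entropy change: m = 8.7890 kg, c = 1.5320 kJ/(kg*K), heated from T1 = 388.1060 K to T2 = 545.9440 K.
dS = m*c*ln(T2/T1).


T2/T1 = 1.4067
ln(T2/T1) = 0.3412
dS = 8.7890 * 1.5320 * 0.3412 = 4.5947 kJ/K

4.5947 kJ/K


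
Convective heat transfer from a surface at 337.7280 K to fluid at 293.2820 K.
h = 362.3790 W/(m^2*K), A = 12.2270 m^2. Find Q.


dT = 44.4460 K
Q = 362.3790 * 12.2270 * 44.4460 = 196931.6938 W

196931.6938 W


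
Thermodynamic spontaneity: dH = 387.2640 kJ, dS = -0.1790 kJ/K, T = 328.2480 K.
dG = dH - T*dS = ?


T*dS = 328.2480 * -0.1790 = -58.7564 kJ
dG = 387.2640 + 58.7564 = 446.0204 kJ (non-spontaneous)

dG = 446.0204 kJ, non-spontaneous


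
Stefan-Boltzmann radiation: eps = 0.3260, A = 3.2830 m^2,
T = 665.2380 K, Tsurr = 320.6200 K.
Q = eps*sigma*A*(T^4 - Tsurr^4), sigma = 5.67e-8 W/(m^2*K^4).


T^4 = 1.9584e+11
Tsurr^4 = 1.0567e+10
Q = 0.3260 * 5.67e-8 * 3.2830 * 1.8528e+11 = 11243.2081 W

11243.2081 W


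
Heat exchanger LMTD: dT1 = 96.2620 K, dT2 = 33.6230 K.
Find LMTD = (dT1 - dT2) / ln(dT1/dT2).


dT1/dT2 = 2.8630
ln(dT1/dT2) = 1.0519
LMTD = 62.6390 / 1.0519 = 59.5505 K

59.5505 K


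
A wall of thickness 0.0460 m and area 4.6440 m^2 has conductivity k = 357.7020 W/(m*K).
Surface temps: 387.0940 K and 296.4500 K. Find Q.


dT = 90.6440 K
Q = 357.7020 * 4.6440 * 90.6440 / 0.0460 = 3273367.8298 W

3273367.8298 W


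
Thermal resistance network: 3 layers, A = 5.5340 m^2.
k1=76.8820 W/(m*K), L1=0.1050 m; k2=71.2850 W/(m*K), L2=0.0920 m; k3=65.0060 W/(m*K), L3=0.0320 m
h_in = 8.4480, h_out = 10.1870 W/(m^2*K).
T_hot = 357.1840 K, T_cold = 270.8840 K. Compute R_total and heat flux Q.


R_conv_in = 1/(8.4480*5.5340) = 0.0214
R_1 = 0.1050/(76.8820*5.5340) = 0.0002
R_2 = 0.0920/(71.2850*5.5340) = 0.0002
R_3 = 0.0320/(65.0060*5.5340) = 8.8952e-05
R_conv_out = 1/(10.1870*5.5340) = 0.0177
R_total = 0.0397 K/W
Q = 86.3000 / 0.0397 = 2173.9586 W

R_total = 0.0397 K/W, Q = 2173.9586 W


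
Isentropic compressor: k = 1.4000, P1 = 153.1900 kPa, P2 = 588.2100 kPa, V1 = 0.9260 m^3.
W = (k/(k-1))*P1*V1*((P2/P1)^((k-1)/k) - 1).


(k-1)/k = 0.2857
(P2/P1)^exp = 1.4687
W = 3.5000 * 153.1900 * 0.9260 * (1.4687 - 1) = 232.7216 kJ

232.7216 kJ


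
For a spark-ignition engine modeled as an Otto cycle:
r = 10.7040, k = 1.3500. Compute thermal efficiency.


r^(k-1) = 2.2927
eta = 1 - 1/2.2927 = 0.5638 = 56.3827%

56.3827%


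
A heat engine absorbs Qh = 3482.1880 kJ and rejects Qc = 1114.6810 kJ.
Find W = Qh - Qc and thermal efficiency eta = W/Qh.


W = 3482.1880 - 1114.6810 = 2367.5070 kJ
eta = 2367.5070 / 3482.1880 = 0.6799 = 67.9891%

W = 2367.5070 kJ, eta = 67.9891%


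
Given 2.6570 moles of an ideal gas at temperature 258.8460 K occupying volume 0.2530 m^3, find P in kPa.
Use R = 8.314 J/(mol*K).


P = nRT/V = 2.6570 * 8.314 * 258.8460 / 0.2530
= 5717.9853 / 0.2530 = 22600.7323 Pa = 22.6007 kPa

22.6007 kPa


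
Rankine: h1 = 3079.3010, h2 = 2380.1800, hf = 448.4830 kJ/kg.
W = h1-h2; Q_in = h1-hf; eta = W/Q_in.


W = 699.1210 kJ/kg
Q_in = 2630.8180 kJ/kg
eta = 0.2657 = 26.5743%

eta = 26.5743%


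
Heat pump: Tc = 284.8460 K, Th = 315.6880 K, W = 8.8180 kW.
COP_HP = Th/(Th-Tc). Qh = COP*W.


COP = 315.6880 / 30.8420 = 10.2357
Qh = 10.2357 * 8.8180 = 90.2580 kW

COP = 10.2357, Qh = 90.2580 kW


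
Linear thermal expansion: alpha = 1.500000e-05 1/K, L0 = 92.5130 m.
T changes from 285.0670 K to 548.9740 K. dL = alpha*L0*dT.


dT = 263.9070 K
dL = 1.500000e-05 * 92.5130 * 263.9070 = 0.366222 m
L_final = 92.879222 m

dL = 0.366222 m


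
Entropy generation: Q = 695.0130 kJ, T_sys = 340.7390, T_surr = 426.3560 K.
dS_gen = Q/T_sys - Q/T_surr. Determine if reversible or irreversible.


dS_sys = 695.0130/340.7390 = 2.0397 kJ/K
dS_surr = -695.0130/426.3560 = -1.6301 kJ/K
dS_gen = 2.0397 - 1.6301 = 0.4096 kJ/K (irreversible)

dS_gen = 0.4096 kJ/K, irreversible


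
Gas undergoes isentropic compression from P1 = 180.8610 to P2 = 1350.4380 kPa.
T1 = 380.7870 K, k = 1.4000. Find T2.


(k-1)/k = 0.2857
(P2/P1)^exp = 1.7761
T2 = 380.7870 * 1.7761 = 676.3130 K

676.3130 K


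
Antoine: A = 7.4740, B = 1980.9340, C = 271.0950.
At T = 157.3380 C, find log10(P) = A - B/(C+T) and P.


C+T = 428.4330
B/(C+T) = 4.6237
log10(P) = 7.4740 - 4.6237 = 2.8503
P = 10^2.8503 = 708.4794 mmHg

708.4794 mmHg


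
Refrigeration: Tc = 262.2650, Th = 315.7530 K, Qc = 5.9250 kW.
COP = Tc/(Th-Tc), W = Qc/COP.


COP = 262.2650 / 53.4880 = 4.9032
W = 5.9250 / 4.9032 = 1.2084 kW

COP = 4.9032, W = 1.2084 kW


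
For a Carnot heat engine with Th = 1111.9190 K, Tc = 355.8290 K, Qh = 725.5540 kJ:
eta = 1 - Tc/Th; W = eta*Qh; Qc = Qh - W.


eta = 1 - 355.8290/1111.9190 = 0.6800
W = 0.6800 * 725.5540 = 493.3670 kJ
Qc = 725.5540 - 493.3670 = 232.1870 kJ

eta = 67.9987%, W = 493.3670 kJ, Qc = 232.1870 kJ


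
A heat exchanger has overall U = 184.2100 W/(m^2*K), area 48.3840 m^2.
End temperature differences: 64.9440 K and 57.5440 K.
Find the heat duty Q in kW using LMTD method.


LMTD = 61.1694 K
Q = 184.2100 * 48.3840 * 61.1694 = 545191.7945 W = 545.1918 kW

545.1918 kW


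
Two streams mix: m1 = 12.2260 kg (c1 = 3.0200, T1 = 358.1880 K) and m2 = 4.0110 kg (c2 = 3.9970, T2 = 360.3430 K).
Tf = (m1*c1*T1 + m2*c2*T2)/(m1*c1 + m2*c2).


num = 19002.2107
den = 52.9545
Tf = 358.8404 K

358.8404 K


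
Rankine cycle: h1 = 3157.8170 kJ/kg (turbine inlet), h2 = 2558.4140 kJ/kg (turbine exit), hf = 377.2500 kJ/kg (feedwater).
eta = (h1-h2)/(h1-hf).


W = 599.4030 kJ/kg
Q_in = 2780.5670 kJ/kg
eta = 0.2156 = 21.5569%

eta = 21.5569%


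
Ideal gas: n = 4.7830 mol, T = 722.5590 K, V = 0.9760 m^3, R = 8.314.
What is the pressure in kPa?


P = nRT/V = 4.7830 * 8.314 * 722.5590 / 0.9760
= 28733.1815 / 0.9760 = 29439.7351 Pa = 29.4397 kPa

29.4397 kPa


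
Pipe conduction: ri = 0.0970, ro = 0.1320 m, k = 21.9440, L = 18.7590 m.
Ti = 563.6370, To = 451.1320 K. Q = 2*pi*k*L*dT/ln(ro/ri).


dT = 112.5050 K
ln(ro/ri) = 0.3081
Q = 2*pi*21.9440*18.7590*112.5050 / 0.3081 = 944491.8991 W

944491.8991 W


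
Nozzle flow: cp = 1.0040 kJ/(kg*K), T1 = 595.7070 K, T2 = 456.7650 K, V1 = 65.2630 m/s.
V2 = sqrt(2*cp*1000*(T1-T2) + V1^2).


dT = 138.9420 K
2*cp*1000*dT = 278995.5360
V1^2 = 4259.2592
V2 = sqrt(283254.7952) = 532.2169 m/s

532.2169 m/s


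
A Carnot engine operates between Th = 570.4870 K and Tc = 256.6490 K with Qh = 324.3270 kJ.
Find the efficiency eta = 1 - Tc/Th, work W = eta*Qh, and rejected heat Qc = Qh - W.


eta = 1 - 256.6490/570.4870 = 0.5501
W = 0.5501 * 324.3270 = 178.4197 kJ
Qc = 324.3270 - 178.4197 = 145.9073 kJ

eta = 55.0123%, W = 178.4197 kJ, Qc = 145.9073 kJ


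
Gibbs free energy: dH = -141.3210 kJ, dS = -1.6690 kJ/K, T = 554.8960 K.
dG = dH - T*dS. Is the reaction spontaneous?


T*dS = 554.8960 * -1.6690 = -926.1214 kJ
dG = -141.3210 + 926.1214 = 784.8004 kJ (non-spontaneous)

dG = 784.8004 kJ, non-spontaneous


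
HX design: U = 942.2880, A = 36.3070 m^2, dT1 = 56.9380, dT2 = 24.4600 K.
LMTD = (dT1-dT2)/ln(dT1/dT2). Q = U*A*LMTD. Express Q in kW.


LMTD = 38.4390 K
Q = 942.2880 * 36.3070 * 38.4390 = 1315060.5388 W = 1315.0605 kW

1315.0605 kW


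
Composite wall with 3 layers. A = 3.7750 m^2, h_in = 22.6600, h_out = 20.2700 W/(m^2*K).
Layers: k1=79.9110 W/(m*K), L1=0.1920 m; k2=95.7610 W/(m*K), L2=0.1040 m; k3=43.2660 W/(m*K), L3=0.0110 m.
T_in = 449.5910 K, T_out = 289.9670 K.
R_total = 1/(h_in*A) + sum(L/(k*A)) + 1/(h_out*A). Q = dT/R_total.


R_conv_in = 1/(22.6600*3.7750) = 0.0117
R_1 = 0.1920/(79.9110*3.7750) = 0.0006
R_2 = 0.1040/(95.7610*3.7750) = 0.0003
R_3 = 0.0110/(43.2660*3.7750) = 6.7349e-05
R_conv_out = 1/(20.2700*3.7750) = 0.0131
R_total = 0.0258 K/W
Q = 159.6240 / 0.0258 = 6198.9062 W

R_total = 0.0258 K/W, Q = 6198.9062 W


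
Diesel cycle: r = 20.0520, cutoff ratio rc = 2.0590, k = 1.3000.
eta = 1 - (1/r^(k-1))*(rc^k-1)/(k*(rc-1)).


r^(k-1) = 2.4584
rc^k = 2.5571
eta = 0.5399 = 53.9914%

53.9914%


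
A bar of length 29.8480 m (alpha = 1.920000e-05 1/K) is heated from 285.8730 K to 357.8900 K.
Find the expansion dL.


dT = 72.0170 K
dL = 1.920000e-05 * 29.8480 * 72.0170 = 0.041272 m
L_final = 29.889272 m

dL = 0.041272 m


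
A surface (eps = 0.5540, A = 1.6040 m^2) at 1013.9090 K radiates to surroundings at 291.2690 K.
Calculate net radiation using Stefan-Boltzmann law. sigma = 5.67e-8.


T^4 = 1.0568e+12
Tsurr^4 = 7.1974e+09
Q = 0.5540 * 5.67e-8 * 1.6040 * 1.0496e+12 = 52884.1106 W

52884.1106 W


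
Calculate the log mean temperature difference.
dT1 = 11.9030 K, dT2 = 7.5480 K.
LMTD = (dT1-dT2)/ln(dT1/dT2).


dT1/dT2 = 1.5770
ln(dT1/dT2) = 0.4555
LMTD = 4.3550 / 0.4555 = 9.5608 K

9.5608 K


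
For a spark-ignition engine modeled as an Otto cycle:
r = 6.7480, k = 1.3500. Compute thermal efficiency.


r^(k-1) = 1.9508
eta = 1 - 1/1.9508 = 0.4874 = 48.7388%

48.7388%


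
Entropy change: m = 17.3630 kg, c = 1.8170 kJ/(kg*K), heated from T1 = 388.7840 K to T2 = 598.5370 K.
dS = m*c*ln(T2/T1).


T2/T1 = 1.5395
ln(T2/T1) = 0.4315
dS = 17.3630 * 1.8170 * 0.4315 = 13.6121 kJ/K

13.6121 kJ/K


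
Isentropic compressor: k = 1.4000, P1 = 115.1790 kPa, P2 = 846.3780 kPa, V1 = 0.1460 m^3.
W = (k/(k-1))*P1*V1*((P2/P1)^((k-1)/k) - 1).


(k-1)/k = 0.2857
(P2/P1)^exp = 1.7680
W = 3.5000 * 115.1790 * 0.1460 * (1.7680 - 1) = 45.2020 kJ

45.2020 kJ


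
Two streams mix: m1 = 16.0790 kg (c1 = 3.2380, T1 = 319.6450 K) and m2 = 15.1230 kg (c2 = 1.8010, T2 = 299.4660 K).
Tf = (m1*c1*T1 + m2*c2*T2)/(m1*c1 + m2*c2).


num = 24798.3466
den = 79.3003
Tf = 312.7143 K

312.7143 K


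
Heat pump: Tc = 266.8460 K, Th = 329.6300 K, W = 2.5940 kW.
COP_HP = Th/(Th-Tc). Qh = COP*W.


COP = 329.6300 / 62.7840 = 5.2502
Qh = 5.2502 * 2.5940 = 13.6191 kW

COP = 5.2502, Qh = 13.6191 kW


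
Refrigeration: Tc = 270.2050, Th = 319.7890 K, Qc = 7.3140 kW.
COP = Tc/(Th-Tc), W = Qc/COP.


COP = 270.2050 / 49.5840 = 5.4494
W = 7.3140 / 5.4494 = 1.3422 kW

COP = 5.4494, W = 1.3422 kW


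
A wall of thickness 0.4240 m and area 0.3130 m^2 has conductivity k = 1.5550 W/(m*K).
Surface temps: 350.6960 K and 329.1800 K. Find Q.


dT = 21.5160 K
Q = 1.5550 * 0.3130 * 21.5160 / 0.4240 = 24.6985 W

24.6985 W


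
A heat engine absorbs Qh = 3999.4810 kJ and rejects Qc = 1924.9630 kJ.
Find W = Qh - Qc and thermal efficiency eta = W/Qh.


W = 3999.4810 - 1924.9630 = 2074.5180 kJ
eta = 2074.5180 / 3999.4810 = 0.5187 = 51.8697%

W = 2074.5180 kJ, eta = 51.8697%


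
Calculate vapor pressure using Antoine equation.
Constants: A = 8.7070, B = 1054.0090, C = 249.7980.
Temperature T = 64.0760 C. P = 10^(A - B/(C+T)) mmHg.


C+T = 313.8740
B/(C+T) = 3.3581
log10(P) = 8.7070 - 3.3581 = 5.3489
P = 10^5.3489 = 223324.2767 mmHg

223324.2767 mmHg


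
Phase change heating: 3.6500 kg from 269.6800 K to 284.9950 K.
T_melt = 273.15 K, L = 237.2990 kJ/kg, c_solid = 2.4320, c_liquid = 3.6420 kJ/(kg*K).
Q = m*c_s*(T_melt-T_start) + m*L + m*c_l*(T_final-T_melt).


Q1 (sensible, solid) = 3.6500 * 2.4320 * 3.4700 = 30.8025 kJ
Q2 (latent) = 3.6500 * 237.2990 = 866.1413 kJ
Q3 (sensible, liquid) = 3.6500 * 3.6420 * 11.8450 = 157.4591 kJ
Q_total = 1054.4030 kJ

1054.4030 kJ


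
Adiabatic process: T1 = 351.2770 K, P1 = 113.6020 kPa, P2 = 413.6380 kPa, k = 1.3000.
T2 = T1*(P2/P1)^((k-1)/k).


(k-1)/k = 0.2308
(P2/P1)^exp = 1.3475
T2 = 351.2770 * 1.3475 = 473.3314 K

473.3314 K


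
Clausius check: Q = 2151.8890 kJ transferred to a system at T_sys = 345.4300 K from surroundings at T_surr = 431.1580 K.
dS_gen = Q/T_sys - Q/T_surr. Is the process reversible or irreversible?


dS_sys = 2151.8890/345.4300 = 6.2296 kJ/K
dS_surr = -2151.8890/431.1580 = -4.9910 kJ/K
dS_gen = 6.2296 - 4.9910 = 1.2386 kJ/K (irreversible)

dS_gen = 1.2386 kJ/K, irreversible


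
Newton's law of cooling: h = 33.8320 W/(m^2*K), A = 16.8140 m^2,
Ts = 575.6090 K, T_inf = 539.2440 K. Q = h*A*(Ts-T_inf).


dT = 36.3650 K
Q = 33.8320 * 16.8140 * 36.3650 = 20686.2756 W

20686.2756 W


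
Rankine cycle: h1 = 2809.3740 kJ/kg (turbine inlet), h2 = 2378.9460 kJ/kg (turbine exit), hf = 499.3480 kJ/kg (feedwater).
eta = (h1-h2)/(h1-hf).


W = 430.4280 kJ/kg
Q_in = 2310.0260 kJ/kg
eta = 0.1863 = 18.6330%

eta = 18.6330%


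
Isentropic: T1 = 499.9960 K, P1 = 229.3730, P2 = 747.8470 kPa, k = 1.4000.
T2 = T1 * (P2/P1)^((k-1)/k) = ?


(k-1)/k = 0.2857
(P2/P1)^exp = 1.4017
T2 = 499.9960 * 1.4017 = 700.8341 K

700.8341 K


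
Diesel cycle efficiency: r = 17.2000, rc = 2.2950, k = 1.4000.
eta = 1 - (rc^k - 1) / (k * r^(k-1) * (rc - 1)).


r^(k-1) = 3.1204
rc^k = 3.1996
eta = 0.6112 = 61.1192%

61.1192%


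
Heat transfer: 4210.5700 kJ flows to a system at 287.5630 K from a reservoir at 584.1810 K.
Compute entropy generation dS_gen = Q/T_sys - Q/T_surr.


dS_sys = 4210.5700/287.5630 = 14.6423 kJ/K
dS_surr = -4210.5700/584.1810 = -7.2076 kJ/K
dS_gen = 14.6423 - 7.2076 = 7.4346 kJ/K (irreversible)

dS_gen = 7.4346 kJ/K, irreversible


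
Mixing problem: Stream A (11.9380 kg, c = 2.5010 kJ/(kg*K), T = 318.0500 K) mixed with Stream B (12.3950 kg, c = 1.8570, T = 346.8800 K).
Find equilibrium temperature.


num = 17480.3147
den = 52.8745
Tf = 330.6004 K

330.6004 K
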